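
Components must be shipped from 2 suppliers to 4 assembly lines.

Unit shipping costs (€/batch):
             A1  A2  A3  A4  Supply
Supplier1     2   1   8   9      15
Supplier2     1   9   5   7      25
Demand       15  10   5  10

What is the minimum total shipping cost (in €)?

125

One minimum-cost allocation:
  Supplier1 to A1: 5 × €2 = €10
  Supplier1 to A2: 10 × €1 = €10
  Supplier2 to A1: 10 × €1 = €10
  Supplier2 to A3: 5 × €5 = €25
  Supplier2 to A4: 10 × €7 = €70
Total = 10 + 10 + 10 + 25 + 70 = €125.
(Supply check: Supplier1 ships 15; Supplier2 ships 25.)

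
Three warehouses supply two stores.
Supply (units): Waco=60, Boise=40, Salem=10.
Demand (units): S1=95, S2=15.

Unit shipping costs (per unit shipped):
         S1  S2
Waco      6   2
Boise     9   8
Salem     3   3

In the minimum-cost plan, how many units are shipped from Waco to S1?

45

Optimal shipments:
  Waco→S1: 45 × 6 = 270
  Waco→S2: 15 × 2 = 30
  Boise→S1: 40 × 9 = 360
  Salem→S1: 10 × 3 = 30
Total cost = 690.
So Waco→S1 carries 45 units.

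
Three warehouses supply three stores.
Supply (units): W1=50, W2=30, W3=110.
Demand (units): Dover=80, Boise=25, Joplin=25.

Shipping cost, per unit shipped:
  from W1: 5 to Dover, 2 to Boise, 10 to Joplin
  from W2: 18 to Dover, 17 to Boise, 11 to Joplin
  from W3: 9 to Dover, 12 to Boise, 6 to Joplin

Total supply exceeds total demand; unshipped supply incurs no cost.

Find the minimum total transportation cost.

One minimum-cost allocation:
  W1→Dover: 25 × 5 = 125
  W1→Boise: 25 × 2 = 50
  W3→Dover: 55 × 9 = 495
  W3→Joplin: 25 × 6 = 150
Total = 125 + 50 + 495 + 150 = 820.

820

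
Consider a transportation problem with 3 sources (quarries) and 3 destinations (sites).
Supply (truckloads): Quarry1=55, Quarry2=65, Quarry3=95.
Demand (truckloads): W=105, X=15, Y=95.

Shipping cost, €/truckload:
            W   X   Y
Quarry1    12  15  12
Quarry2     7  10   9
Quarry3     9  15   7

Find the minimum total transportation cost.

1825

An optimal shipping plan:
  Quarry1->W: 40 × €12 = €480
  Quarry1->X: 15 × €15 = €225
  Quarry2->W: 65 × €7 = €455
  Quarry3->Y: 95 × €7 = €665
Total = 480 + 225 + 455 + 665 = €1825.
(Supply check: Quarry1 ships 55; Quarry2 ships 65; Quarry3 ships 95.)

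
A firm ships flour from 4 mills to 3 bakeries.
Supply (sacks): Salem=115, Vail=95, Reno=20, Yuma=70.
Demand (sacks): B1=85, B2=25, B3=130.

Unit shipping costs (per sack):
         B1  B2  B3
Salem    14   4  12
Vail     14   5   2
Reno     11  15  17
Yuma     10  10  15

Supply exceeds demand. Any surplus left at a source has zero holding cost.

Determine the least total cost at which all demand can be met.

An optimal shipping plan:
  Salem–B2: 25 × 4 = 100
  Salem–B3: 35 × 12 = 420
  Vail–B3: 95 × 2 = 190
  Reno–B1: 15 × 11 = 165
  Yuma–B1: 70 × 10 = 700
Total = 100 + 420 + 190 + 165 + 700 = 1575.
(Supply check: Salem ships 60; Vail ships 95; Reno ships 15; Yuma ships 70.)

1575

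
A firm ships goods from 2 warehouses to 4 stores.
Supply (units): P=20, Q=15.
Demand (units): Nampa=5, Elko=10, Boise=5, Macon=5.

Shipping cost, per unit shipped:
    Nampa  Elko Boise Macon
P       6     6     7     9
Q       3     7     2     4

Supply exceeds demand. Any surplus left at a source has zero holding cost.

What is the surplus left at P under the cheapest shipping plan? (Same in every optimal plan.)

10

Minimum-cost shipments:
  P→Elko: 10 × 6 = 60
  Q→Nampa: 5 × 3 = 15
  Q→Boise: 5 × 2 = 10
  Q→Macon: 5 × 4 = 20
Total cost = 105.
P ships 10 of its 20, leaving 10.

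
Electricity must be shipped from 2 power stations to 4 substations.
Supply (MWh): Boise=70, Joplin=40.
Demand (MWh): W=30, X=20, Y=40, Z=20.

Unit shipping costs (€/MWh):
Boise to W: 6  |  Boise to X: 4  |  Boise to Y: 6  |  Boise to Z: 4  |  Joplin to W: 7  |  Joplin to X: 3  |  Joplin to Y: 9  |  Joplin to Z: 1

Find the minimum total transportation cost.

One minimum-cost allocation:
  Boise to W: 30 × €6 = €180
  Boise to Y: 40 × €6 = €240
  Joplin to X: 20 × €3 = €60
  Joplin to Z: 20 × €1 = €20
Total = 180 + 240 + 60 + 20 = €500.

500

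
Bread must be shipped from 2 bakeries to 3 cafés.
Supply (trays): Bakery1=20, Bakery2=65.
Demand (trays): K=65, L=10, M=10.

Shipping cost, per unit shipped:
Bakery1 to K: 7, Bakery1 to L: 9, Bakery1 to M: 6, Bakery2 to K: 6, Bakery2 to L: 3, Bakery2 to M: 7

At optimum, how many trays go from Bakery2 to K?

The minimum-cost plan:
  Bakery1 to K: 10 trays
  Bakery1 to M: 10 trays
  Bakery2 to K: 55 trays
  Bakery2 to L: 10 trays
Total cost = 490.
So Bakery2→K carries 55 trays.

55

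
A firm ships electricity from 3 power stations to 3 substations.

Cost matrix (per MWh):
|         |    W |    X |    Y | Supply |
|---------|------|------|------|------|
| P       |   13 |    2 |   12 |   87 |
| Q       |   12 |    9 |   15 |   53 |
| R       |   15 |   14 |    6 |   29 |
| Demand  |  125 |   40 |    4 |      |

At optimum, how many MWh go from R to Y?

4

The minimum-cost plan:
  P->W: 47 × 13 = 611
  P->X: 40 × 2 = 80
  Q->W: 53 × 12 = 636
  R->W: 25 × 15 = 375
  R->Y: 4 × 6 = 24
Total cost = 1726.
So R→Y carries 4 MWh.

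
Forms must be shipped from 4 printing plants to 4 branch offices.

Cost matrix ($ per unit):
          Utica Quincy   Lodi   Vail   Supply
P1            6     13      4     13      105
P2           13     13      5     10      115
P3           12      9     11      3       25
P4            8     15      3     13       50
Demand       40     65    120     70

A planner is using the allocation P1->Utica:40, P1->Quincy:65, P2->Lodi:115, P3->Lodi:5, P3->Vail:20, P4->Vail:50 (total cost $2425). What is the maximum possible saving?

Current plan cost = 40·6 + 65·13 + 115·5 + 5·11 + 20·3 + 50·13 = $2425.
Optimal plan:
  P1→Utica: 40 boxes
  P1→Lodi: 65 boxes
  P2→Quincy: 65 boxes
  P2→Lodi: 5 boxes
  P2→Vail: 45 boxes
  P3→Vail: 25 boxes
  P4→Lodi: 50 boxes
Optimal cost = $2045.
Saving = 2425 − 2045 = $380.

380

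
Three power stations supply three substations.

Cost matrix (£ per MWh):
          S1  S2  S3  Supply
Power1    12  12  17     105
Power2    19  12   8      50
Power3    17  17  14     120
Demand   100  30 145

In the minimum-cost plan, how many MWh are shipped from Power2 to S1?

Optimal shipments:
  Power1→S1: 75 × £12 = £900
  Power1→S2: 30 × £12 = £360
  Power2→S3: 50 × £8 = £400
  Power3→S1: 25 × £17 = £425
  Power3→S3: 95 × £14 = £1330
Total cost = £3415.
The route Power2→S1 is not used.

0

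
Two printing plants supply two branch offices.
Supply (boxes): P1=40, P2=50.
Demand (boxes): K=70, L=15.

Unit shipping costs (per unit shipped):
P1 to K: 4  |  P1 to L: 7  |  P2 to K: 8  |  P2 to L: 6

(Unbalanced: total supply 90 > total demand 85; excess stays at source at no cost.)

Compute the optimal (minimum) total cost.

One minimum-cost allocation:
  P1–K: 40 × 4 = 160
  P2–K: 30 × 8 = 240
  P2–L: 15 × 6 = 90
Total = 160 + 240 + 90 = 490.
(Supply check: P1 ships 40; P2 ships 45.)

490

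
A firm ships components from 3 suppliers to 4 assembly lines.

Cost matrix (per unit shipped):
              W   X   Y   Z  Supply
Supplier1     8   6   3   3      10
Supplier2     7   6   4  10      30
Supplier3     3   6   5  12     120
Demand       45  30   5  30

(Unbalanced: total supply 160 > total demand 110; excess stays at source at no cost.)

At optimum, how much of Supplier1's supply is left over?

0

An optimal plan:
  Supplier1→Z: 10 × 3 = 30
  Supplier2→X: 5 × 6 = 30
  Supplier2→Y: 5 × 4 = 20
  Supplier2→Z: 20 × 10 = 200
  Supplier3→W: 45 × 3 = 135
  Supplier3→X: 25 × 6 = 150
Total cost = 565.
Supplier1 ships 10 of its 10, leaving 0.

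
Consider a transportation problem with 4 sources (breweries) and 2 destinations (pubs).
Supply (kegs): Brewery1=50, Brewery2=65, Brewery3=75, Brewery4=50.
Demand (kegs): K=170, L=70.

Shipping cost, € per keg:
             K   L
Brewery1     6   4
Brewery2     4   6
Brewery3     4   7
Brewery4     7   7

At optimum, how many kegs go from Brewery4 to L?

20

The minimum-cost plan:
  Brewery1→L: 50 × €4 = €200
  Brewery2→K: 65 × €4 = €260
  Brewery3→K: 75 × €4 = €300
  Brewery4→K: 30 × €7 = €210
  Brewery4→L: 20 × €7 = €140
Total cost = €1110.
So Brewery4→L carries 20 kegs.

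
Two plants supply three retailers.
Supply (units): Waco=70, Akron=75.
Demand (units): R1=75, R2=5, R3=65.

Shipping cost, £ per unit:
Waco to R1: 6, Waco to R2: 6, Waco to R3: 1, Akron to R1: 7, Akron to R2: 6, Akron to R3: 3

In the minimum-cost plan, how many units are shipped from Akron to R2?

5

Solving gives:
  Waco to R1: 5 × £6 = £30
  Waco to R3: 65 × £1 = £65
  Akron to R1: 70 × £7 = £490
  Akron to R2: 5 × £6 = £30
Total cost = £615.
So Akron→R2 carries 5 units.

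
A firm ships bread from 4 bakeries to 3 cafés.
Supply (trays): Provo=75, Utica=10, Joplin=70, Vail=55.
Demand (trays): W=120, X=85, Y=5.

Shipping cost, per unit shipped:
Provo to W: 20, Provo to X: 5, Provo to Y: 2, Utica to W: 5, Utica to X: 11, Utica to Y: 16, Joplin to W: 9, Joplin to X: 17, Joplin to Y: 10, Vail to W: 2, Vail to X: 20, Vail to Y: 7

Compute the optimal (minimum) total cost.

An optimal shipping plan:
  Provo→X: 75 trays
  Utica→X: 10 trays
  Joplin→W: 65 trays
  Joplin→Y: 5 trays
  Vail→W: 55 trays
Total cost = 1230.

1230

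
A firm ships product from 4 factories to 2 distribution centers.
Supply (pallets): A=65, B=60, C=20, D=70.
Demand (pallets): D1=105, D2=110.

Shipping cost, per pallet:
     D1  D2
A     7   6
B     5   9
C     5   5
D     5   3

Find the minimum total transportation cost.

1025

A cheapest plan:
  A->D1: 25 × 7 = 175
  A->D2: 40 × 6 = 240
  B->D1: 60 × 5 = 300
  C->D1: 20 × 5 = 100
  D->D2: 70 × 3 = 210
Total = 175 + 240 + 300 + 100 + 210 = 1025.
(Supply check: A ships 65; B ships 60; C ships 20; D ships 70.)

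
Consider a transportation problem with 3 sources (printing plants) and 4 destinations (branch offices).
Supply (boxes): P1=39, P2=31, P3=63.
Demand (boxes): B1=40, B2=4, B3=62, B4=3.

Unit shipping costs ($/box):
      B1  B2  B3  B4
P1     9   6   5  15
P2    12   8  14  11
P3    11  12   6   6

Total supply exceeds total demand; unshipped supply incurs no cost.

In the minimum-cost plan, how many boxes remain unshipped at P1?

0

An optimal plan:
  P1 to B1: 37 boxes
  P1 to B3: 2 boxes
  P2 to B1: 3 boxes
  P2 to B2: 4 boxes
  P3 to B3: 60 boxes
  P3 to B4: 3 boxes
Total cost = $789.
P1 ships 39 of its 39, leaving 0.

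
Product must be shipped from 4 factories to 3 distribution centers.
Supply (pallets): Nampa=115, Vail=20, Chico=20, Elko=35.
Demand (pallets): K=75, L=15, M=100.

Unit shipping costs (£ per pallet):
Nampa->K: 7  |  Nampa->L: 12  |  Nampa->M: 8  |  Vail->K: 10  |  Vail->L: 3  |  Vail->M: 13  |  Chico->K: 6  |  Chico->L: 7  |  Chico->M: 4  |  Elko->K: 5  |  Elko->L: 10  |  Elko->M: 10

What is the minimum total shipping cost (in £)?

Optimal allocation:
  Nampa to K: 35 pallets
  Nampa to M: 80 pallets
  Vail to K: 5 pallets
  Vail to L: 15 pallets
  Chico to M: 20 pallets
  Elko to K: 35 pallets
Total cost = £1235.
(Supply check: Nampa ships 115; Vail ships 20; Chico ships 20; Elko ships 35.)

1235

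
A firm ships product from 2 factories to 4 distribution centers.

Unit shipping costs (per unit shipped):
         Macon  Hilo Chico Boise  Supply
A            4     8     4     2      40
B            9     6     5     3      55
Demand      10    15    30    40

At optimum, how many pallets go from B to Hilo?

15

Optimal shipments:
  A–Macon: 10 × 4 = 40
  A–Chico: 30 × 4 = 120
  B–Hilo: 15 × 6 = 90
  B–Boise: 40 × 3 = 120
Total cost = 370.
So B→Hilo carries 15 pallets.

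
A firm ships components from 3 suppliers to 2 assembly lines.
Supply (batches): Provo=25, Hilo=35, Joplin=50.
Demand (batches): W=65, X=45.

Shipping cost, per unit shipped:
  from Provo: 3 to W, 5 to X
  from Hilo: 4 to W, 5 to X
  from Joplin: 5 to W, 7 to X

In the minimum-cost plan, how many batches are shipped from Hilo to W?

Optimal shipments:
  Provo->W: 25 × 3 = 75
  Hilo->X: 35 × 5 = 175
  Joplin->W: 40 × 5 = 200
  Joplin->X: 10 × 7 = 70
Total cost = 520.
The route Hilo→W is not used.

0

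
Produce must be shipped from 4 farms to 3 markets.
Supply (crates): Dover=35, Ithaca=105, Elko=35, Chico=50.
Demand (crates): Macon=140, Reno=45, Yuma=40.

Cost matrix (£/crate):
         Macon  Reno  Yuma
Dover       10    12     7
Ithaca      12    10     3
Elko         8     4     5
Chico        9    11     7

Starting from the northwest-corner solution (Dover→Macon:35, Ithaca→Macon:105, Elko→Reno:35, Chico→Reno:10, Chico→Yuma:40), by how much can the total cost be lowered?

Current plan cost = 35·10 + 105·12 + 35·4 + 10·11 + 40·7 = £2140.
Optimal plan:
  Dover→Macon: 35 × £10 = £350
  Ithaca→Macon: 55 × £12 = £660
  Ithaca→Reno: 10 × £10 = £100
  Ithaca→Yuma: 40 × £3 = £120
  Elko→Reno: 35 × £4 = £140
  Chico→Macon: 50 × £9 = £450
Optimal cost = £1820.
Saving = 2140 − 1820 = £320.

320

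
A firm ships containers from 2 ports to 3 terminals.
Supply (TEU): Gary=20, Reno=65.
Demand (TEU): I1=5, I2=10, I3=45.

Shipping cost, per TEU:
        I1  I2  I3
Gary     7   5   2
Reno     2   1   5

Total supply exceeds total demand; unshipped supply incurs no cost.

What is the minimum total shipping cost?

An optimal shipping plan:
  Gary to I3: 20 × 2 = 40
  Reno to I1: 5 × 2 = 10
  Reno to I2: 10 × 1 = 10
  Reno to I3: 25 × 5 = 125
Total = 40 + 10 + 10 + 125 = 185.

185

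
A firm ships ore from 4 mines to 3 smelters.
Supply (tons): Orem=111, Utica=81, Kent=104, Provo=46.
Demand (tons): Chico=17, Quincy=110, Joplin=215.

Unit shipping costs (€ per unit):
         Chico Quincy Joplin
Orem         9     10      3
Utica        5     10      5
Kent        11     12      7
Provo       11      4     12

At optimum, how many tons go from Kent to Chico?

0

Solving gives:
  Orem–Joplin: 111 × €3 = €333
  Utica–Chico: 17 × €5 = €85
  Utica–Quincy: 64 × €10 = €640
  Kent–Joplin: 104 × €7 = €728
  Provo–Quincy: 46 × €4 = €184
Total cost = €1970.
The route Kent→Chico is not used.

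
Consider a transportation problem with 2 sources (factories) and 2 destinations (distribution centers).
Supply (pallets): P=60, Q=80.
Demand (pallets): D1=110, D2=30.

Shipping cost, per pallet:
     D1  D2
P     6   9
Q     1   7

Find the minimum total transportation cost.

530

A cheapest plan:
  P–D1: 30 pallets
  P–D2: 30 pallets
  Q–D1: 80 pallets
Total cost = 530.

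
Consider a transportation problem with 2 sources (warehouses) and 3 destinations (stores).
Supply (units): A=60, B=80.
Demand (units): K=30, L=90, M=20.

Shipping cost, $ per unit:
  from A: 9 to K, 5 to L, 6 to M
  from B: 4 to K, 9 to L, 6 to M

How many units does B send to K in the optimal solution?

30

Optimal shipments:
  A→L: 60 × $5 = $300
  B→K: 30 × $4 = $120
  B→L: 30 × $9 = $270
  B→M: 20 × $6 = $120
Total cost = $810.
So B→K carries 30 units.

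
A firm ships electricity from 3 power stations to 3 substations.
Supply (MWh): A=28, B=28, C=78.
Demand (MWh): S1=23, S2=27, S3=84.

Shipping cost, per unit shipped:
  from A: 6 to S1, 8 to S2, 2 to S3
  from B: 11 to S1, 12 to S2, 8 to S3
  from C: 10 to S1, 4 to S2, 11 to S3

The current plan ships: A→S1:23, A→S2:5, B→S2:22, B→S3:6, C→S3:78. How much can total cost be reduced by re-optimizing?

Current plan cost = 23·6 + 5·8 + 22·12 + 6·8 + 78·11 = 1348.
Optimal plan:
  A→S3: 28 × 2 = 56
  B→S3: 28 × 8 = 224
  C→S1: 23 × 10 = 230
  C→S2: 27 × 4 = 108
  C→S3: 28 × 11 = 308
Optimal cost = 926.
Saving = 1348 − 926 = 422.

422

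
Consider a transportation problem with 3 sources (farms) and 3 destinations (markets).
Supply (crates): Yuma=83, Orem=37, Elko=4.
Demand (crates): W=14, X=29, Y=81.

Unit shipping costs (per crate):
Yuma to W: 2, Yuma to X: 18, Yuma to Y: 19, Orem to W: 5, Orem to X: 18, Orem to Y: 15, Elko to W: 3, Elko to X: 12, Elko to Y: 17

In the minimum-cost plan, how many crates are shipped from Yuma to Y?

44

Solving gives:
  Yuma to W: 14 × 2 = 28
  Yuma to X: 25 × 18 = 450
  Yuma to Y: 44 × 19 = 836
  Orem to Y: 37 × 15 = 555
  Elko to X: 4 × 12 = 48
Total cost = 1917.
So Yuma→Y carries 44 crates.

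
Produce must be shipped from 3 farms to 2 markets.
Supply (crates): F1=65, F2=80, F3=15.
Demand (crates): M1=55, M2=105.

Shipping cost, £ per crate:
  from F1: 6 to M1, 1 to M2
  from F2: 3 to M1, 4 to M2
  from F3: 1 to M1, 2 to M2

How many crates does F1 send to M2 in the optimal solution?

65

The minimum-cost plan:
  F1→M2: 65 × £1 = £65
  F2→M1: 55 × £3 = £165
  F2→M2: 25 × £4 = £100
  F3→M2: 15 × £2 = £30
Total cost = £360.
So F1→M2 carries 65 crates.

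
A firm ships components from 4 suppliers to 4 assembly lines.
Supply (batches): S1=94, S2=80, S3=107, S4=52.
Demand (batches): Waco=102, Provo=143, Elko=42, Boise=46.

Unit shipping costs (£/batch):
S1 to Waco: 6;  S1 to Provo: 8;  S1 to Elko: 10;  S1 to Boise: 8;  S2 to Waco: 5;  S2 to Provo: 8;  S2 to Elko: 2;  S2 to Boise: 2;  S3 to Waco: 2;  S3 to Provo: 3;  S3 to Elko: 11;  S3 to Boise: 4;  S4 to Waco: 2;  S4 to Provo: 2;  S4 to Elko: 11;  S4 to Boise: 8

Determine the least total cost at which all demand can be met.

1149

One minimum-cost allocation:
  S1–Waco: 86 × £6 = £516
  S1–Boise: 8 × £8 = £64
  S2–Elko: 42 × £2 = £84
  S2–Boise: 38 × £2 = £76
  S3–Waco: 16 × £2 = £32
  S3–Provo: 91 × £3 = £273
  S4–Provo: 52 × £2 = £104
Total = 516 + 64 + 84 + 76 + 32 + 273 + 104 = £1149.
(Supply check: S1 ships 94; S2 ships 80; S3 ships 107; S4 ships 52.)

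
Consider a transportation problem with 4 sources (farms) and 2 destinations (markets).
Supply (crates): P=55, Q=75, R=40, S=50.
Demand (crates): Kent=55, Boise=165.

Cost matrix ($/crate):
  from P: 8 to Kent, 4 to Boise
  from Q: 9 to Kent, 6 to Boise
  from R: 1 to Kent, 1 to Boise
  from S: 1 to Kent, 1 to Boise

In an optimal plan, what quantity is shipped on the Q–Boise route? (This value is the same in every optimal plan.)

Optimal shipments:
  P->Boise: 55 × $4 = $220
  Q->Boise: 75 × $6 = $450
  R->Kent: 40 × $1 = $40
  S->Kent: 15 × $1 = $15
  S->Boise: 35 × $1 = $35
Total cost = $760.
So Q→Boise carries 75 crates.

75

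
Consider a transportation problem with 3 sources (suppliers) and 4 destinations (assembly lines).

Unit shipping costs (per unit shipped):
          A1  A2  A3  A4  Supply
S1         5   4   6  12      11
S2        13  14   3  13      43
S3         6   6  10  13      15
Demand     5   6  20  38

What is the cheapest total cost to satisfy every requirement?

603

An optimal shipping plan:
  S1->A2: 6 × 4 = 24
  S1->A4: 5 × 12 = 60
  S2->A3: 20 × 3 = 60
  S2->A4: 23 × 13 = 299
  S3->A1: 5 × 6 = 30
  S3->A4: 10 × 13 = 130
Total = 24 + 60 + 60 + 299 + 30 + 130 = 603.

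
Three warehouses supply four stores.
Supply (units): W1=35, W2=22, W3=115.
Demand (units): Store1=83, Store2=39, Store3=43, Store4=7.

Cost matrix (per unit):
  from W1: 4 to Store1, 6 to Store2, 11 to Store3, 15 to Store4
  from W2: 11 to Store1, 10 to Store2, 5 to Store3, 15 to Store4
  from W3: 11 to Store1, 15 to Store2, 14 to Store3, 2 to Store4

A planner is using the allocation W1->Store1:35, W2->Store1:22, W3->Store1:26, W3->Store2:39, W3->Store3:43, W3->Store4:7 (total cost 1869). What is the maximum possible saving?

268

Current plan cost = 35·4 + 22·11 + 26·11 + 39·15 + 43·14 + 7·2 = 1869.
Optimal plan:
  W1->Store2: 35 × 6 = 210
  W2->Store3: 22 × 5 = 110
  W3->Store1: 83 × 11 = 913
  W3->Store2: 4 × 15 = 60
  W3->Store3: 21 × 14 = 294
  W3->Store4: 7 × 2 = 14
Optimal cost = 1601.
Saving = 1869 − 1601 = 268.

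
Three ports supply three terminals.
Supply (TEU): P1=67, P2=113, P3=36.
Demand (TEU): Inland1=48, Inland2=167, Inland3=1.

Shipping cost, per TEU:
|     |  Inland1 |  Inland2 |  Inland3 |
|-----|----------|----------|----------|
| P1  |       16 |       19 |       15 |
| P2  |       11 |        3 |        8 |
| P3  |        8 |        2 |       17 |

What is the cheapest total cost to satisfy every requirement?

1536

Optimal allocation:
  P1->Inland1: 48 × 16 = 768
  P1->Inland2: 18 × 19 = 342
  P1->Inland3: 1 × 15 = 15
  P2->Inland2: 113 × 3 = 339
  P3->Inland2: 36 × 2 = 72
Total = 768 + 342 + 15 + 339 + 72 = 1536.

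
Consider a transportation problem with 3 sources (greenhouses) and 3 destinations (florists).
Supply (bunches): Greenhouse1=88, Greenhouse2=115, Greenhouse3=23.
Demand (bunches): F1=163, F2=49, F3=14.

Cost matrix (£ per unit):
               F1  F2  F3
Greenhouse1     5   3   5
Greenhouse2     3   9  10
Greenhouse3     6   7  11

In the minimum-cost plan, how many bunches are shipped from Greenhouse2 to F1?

The minimum-cost plan:
  Greenhouse1–F1: 25 × £5 = £125
  Greenhouse1–F2: 49 × £3 = £147
  Greenhouse1–F3: 14 × £5 = £70
  Greenhouse2–F1: 115 × £3 = £345
  Greenhouse3–F1: 23 × £6 = £138
Total cost = £825.
So Greenhouse2→F1 carries 115 bunches.

115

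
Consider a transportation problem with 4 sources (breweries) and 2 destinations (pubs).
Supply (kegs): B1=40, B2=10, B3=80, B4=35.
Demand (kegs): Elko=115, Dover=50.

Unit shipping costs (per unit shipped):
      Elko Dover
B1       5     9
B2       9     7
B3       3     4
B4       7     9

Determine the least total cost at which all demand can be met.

795

A cheapest plan:
  B1→Elko: 40 × 5 = 200
  B2→Dover: 10 × 7 = 70
  B3→Elko: 40 × 3 = 120
  B3→Dover: 40 × 4 = 160
  B4→Elko: 35 × 7 = 245
Total = 200 + 70 + 120 + 160 + 245 = 795.
(Supply check: B1 ships 40; B2 ships 10; B3 ships 80; B4 ships 35.)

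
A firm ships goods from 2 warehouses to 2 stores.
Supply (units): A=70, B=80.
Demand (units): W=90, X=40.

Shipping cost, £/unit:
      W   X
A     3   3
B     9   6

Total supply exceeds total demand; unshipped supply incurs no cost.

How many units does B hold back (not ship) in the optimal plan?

20

Minimum-cost shipments:
  A–W: 70 × £3 = £210
  B–W: 20 × £9 = £180
  B–X: 40 × £6 = £240
Total cost = £630.
B ships 60 of its 80, leaving 20.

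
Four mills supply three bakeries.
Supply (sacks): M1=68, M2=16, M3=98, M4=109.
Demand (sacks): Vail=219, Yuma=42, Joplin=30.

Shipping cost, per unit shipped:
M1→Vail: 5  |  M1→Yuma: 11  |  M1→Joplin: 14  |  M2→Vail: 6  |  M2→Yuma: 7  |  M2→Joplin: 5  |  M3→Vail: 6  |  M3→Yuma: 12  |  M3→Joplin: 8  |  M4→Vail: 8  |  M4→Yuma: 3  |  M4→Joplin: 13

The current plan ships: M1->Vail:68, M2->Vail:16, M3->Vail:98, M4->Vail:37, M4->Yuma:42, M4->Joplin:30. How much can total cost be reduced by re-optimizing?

138

Current plan cost = 68·5 + 16·6 + 98·6 + 37·8 + 42·3 + 30·13 = 1836.
Optimal plan:
  M1 to Vail: 68 sacks
  M2 to Joplin: 16 sacks
  M3 to Vail: 84 sacks
  M3 to Joplin: 14 sacks
  M4 to Vail: 67 sacks
  M4 to Yuma: 42 sacks
Optimal cost = 1698.
Saving = 1836 − 1698 = 138.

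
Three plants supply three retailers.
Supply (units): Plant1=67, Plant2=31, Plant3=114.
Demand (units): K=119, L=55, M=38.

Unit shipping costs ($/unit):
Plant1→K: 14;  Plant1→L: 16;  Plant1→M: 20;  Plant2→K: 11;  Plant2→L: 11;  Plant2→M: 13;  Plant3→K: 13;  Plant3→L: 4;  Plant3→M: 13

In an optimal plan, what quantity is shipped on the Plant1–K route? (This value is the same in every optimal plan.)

67

The minimum-cost plan:
  Plant1->K: 67 units
  Plant2->K: 31 units
  Plant3->K: 21 units
  Plant3->L: 55 units
  Plant3->M: 38 units
Total cost = $2266.
So Plant1→K carries 67 units.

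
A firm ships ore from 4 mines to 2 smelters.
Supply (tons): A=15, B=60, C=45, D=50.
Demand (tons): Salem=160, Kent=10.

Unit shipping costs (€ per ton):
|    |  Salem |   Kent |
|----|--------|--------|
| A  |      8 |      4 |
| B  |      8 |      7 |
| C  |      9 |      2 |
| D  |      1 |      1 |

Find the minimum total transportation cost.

985

A cheapest plan:
  A–Salem: 15 tons
  B–Salem: 60 tons
  C–Salem: 35 tons
  C–Kent: 10 tons
  D–Salem: 50 tons
Total cost = €985.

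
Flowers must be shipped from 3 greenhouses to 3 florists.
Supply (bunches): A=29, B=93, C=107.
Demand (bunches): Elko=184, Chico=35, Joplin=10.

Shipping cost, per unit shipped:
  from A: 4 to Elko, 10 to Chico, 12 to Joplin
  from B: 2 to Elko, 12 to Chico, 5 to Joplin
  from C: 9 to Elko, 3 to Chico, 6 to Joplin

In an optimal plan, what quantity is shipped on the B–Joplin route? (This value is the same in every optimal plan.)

Optimal shipments:
  A->Elko: 29 × 4 = 116
  B->Elko: 93 × 2 = 186
  C->Elko: 62 × 9 = 558
  C->Chico: 35 × 3 = 105
  C->Joplin: 10 × 6 = 60
Total cost = 1025.
The route B→Joplin is not used.

0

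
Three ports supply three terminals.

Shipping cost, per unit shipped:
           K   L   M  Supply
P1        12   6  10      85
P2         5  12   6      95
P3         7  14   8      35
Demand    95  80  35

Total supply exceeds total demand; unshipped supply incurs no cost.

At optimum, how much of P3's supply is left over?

Minimum-cost shipments:
  P1–L: 80 × 6 = 480
  P2–K: 95 × 5 = 475
  P3–M: 35 × 8 = 280
Total cost = 1235.
P3 ships 35 of its 35, leaving 0.

0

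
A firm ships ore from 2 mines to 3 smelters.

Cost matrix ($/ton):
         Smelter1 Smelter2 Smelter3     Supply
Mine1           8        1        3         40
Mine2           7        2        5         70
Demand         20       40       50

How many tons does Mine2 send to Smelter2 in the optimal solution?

Optimal shipments:
  Mine1–Smelter3: 40 × $3 = $120
  Mine2–Smelter1: 20 × $7 = $140
  Mine2–Smelter2: 40 × $2 = $80
  Mine2–Smelter3: 10 × $5 = $50
Total cost = $390.
So Mine2→Smelter2 carries 40 tons.

40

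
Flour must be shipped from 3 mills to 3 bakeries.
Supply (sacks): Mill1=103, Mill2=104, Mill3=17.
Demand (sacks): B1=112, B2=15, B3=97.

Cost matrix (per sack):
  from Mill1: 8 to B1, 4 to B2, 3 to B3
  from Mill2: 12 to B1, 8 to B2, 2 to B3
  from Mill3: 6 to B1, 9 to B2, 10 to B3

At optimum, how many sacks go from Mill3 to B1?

Solving gives:
  Mill1->B1: 88 sacks
  Mill1->B2: 15 sacks
  Mill2->B1: 7 sacks
  Mill2->B3: 97 sacks
  Mill3->B1: 17 sacks
Total cost = 1144.
So Mill3→B1 carries 17 sacks.

17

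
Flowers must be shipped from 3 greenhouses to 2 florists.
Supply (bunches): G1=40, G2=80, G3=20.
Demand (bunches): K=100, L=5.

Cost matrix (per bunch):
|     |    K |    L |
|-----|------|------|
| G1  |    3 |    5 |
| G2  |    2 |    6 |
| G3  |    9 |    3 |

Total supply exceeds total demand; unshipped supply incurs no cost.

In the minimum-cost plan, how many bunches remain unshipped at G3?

Minimum-cost shipments:
  G1–K: 20 × 3 = 60
  G2–K: 80 × 2 = 160
  G3–L: 5 × 3 = 15
Total cost = 235.
G3 ships 5 of its 20, leaving 15.

15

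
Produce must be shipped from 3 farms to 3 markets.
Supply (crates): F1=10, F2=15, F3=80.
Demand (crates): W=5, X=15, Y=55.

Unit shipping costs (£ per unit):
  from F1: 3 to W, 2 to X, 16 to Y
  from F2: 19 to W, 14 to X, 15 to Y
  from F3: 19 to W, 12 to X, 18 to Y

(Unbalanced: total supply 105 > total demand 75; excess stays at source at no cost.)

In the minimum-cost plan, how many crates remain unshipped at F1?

0

An optimal plan:
  F1→W: 5 × £3 = £15
  F1→X: 5 × £2 = £10
  F2→Y: 15 × £15 = £225
  F3→X: 10 × £12 = £120
  F3→Y: 40 × £18 = £720
Total cost = £1090.
F1 ships 10 of its 10, leaving 0.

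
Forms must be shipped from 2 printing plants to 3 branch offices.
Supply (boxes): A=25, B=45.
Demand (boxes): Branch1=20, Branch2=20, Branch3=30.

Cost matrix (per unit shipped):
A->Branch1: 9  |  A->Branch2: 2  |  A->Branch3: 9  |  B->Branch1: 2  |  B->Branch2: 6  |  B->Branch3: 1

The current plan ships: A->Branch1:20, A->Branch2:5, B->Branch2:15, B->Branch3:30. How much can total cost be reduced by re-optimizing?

Current plan cost = 20·9 + 5·2 + 15·6 + 30·1 = 310.
Optimal plan:
  A->Branch1: 5 × 9 = 45
  A->Branch2: 20 × 2 = 40
  B->Branch1: 15 × 2 = 30
  B->Branch3: 30 × 1 = 30
Optimal cost = 145.
Saving = 310 − 145 = 165.

165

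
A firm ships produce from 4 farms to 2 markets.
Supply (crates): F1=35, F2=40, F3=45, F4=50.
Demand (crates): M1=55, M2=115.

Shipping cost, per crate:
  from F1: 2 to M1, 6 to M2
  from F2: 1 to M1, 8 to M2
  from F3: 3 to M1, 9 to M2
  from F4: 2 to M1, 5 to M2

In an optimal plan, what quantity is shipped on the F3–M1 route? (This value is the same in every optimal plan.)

15

Solving gives:
  F1–M2: 35 crates
  F2–M1: 40 crates
  F3–M1: 15 crates
  F3–M2: 30 crates
  F4–M2: 50 crates
Total cost = 815.
So F3→M1 carries 15 crates.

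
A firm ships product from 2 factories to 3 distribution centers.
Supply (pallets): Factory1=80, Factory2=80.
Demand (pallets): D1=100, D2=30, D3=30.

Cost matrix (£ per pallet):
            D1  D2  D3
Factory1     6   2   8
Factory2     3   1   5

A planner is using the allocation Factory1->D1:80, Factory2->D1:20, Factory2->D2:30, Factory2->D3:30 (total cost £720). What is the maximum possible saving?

Current plan cost = 80·6 + 20·3 + 30·1 + 30·5 = £720.
Optimal plan:
  Factory1 to D1: 20 × £6 = £120
  Factory1 to D2: 30 × £2 = £60
  Factory1 to D3: 30 × £8 = £240
  Factory2 to D1: 80 × £3 = £240
Optimal cost = £660.
Saving = 720 − 660 = £60.

60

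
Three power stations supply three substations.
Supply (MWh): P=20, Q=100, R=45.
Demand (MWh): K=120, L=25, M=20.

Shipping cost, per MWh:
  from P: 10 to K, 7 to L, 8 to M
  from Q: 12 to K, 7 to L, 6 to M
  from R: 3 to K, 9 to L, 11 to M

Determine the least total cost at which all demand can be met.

An optimal shipping plan:
  P->K: 20 × 10 = 200
  Q->K: 55 × 12 = 660
  Q->L: 25 × 7 = 175
  Q->M: 20 × 6 = 120
  R->K: 45 × 3 = 135
Total = 200 + 660 + 175 + 120 + 135 = 1290.

1290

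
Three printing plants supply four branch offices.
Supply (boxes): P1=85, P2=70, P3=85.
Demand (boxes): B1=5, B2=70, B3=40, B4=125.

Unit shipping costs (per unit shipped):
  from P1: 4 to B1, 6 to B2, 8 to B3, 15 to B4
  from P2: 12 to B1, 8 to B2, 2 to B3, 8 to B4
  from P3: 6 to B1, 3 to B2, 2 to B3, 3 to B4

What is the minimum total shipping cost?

1155

Optimal allocation:
  P1 to B1: 5 × 4 = 20
  P1 to B2: 70 × 6 = 420
  P1 to B3: 10 × 8 = 80
  P2 to B3: 30 × 2 = 60
  P2 to B4: 40 × 8 = 320
  P3 to B4: 85 × 3 = 255
Total = 20 + 420 + 80 + 60 + 320 + 255 = 1155.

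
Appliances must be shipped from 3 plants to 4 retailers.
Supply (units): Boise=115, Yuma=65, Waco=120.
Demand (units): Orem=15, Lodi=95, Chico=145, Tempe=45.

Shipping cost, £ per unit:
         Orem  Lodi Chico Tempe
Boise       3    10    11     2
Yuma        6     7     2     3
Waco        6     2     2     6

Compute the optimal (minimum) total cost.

1055

Optimal allocation:
  Boise to Orem: 15 × £3 = £45
  Boise to Lodi: 55 × £10 = £550
  Boise to Tempe: 45 × £2 = £90
  Yuma to Chico: 65 × £2 = £130
  Waco to Lodi: 40 × £2 = £80
  Waco to Chico: 80 × £2 = £160
Total = 45 + 550 + 90 + 130 + 80 + 160 = £1055.
(Supply check: Boise ships 115; Yuma ships 65; Waco ships 120.)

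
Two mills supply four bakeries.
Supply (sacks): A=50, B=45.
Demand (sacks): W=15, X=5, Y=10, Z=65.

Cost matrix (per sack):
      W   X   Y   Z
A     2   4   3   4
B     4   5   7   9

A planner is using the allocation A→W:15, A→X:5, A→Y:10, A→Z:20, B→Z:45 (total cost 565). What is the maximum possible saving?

75

Current plan cost = 15·2 + 5·4 + 10·3 + 20·4 + 45·9 = 565.
Optimal plan:
  A→Z: 50 × 4 = 200
  B→W: 15 × 4 = 60
  B→X: 5 × 5 = 25
  B→Y: 10 × 7 = 70
  B→Z: 15 × 9 = 135
Optimal cost = 490.
Saving = 565 − 490 = 75.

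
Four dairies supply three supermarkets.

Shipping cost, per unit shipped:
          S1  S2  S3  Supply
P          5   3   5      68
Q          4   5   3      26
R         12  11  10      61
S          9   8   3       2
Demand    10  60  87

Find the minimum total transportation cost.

916

A cheapest plan:
  P–S1: 8 crates
  P–S2: 60 crates
  Q–S1: 2 crates
  Q–S3: 24 crates
  R–S3: 61 crates
  S–S3: 2 crates
Total cost = 916.
(Supply check: P ships 68; Q ships 26; R ships 61; S ships 2.)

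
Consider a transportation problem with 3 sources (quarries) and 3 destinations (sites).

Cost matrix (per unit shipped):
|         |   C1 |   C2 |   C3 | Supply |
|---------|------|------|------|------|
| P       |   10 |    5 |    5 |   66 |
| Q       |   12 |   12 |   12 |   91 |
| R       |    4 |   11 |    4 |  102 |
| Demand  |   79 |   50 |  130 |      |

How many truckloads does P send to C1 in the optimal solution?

Optimal shipments:
  P→C2: 38 × 5 = 190
  P→C3: 28 × 5 = 140
  Q→C1: 79 × 12 = 948
  Q→C2: 12 × 12 = 144
  R→C3: 102 × 4 = 408
Total cost = 1830.
The route P→C1 is not used.

0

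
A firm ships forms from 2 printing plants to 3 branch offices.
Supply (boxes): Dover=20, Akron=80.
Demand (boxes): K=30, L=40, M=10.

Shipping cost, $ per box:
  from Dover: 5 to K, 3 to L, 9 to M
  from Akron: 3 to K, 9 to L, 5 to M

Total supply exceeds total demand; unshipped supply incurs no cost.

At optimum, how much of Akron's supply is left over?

An optimal plan:
  Dover–L: 20 boxes
  Akron–K: 30 boxes
  Akron–L: 20 boxes
  Akron–M: 10 boxes
Total cost = $380.
Akron ships 60 of its 80, leaving 20.

20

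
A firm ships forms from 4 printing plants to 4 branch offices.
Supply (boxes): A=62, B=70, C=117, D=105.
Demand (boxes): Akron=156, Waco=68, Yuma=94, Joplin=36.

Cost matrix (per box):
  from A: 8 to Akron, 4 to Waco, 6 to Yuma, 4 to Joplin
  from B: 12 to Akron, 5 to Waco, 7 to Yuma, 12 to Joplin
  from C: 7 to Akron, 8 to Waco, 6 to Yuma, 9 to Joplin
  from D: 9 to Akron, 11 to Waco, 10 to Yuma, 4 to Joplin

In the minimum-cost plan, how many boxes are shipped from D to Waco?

Optimal shipments:
  A->Waco: 62 × 4 = 248
  B->Waco: 6 × 5 = 30
  B->Yuma: 64 × 7 = 448
  C->Akron: 87 × 7 = 609
  C->Yuma: 30 × 6 = 180
  D->Akron: 69 × 9 = 621
  D->Joplin: 36 × 4 = 144
Total cost = 2280.
The route D→Waco is not used.

0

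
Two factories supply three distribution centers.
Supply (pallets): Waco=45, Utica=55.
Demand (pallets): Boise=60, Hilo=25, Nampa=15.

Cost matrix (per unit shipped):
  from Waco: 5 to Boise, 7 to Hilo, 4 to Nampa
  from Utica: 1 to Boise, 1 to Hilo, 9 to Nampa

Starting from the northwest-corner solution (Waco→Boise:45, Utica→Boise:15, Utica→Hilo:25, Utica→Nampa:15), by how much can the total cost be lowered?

135

Current plan cost = 45·5 + 15·1 + 25·1 + 15·9 = 400.
Optimal plan:
  Waco->Boise: 30 × 5 = 150
  Waco->Nampa: 15 × 4 = 60
  Utica->Boise: 30 × 1 = 30
  Utica->Hilo: 25 × 1 = 25
Optimal cost = 265.
Saving = 400 − 265 = 135.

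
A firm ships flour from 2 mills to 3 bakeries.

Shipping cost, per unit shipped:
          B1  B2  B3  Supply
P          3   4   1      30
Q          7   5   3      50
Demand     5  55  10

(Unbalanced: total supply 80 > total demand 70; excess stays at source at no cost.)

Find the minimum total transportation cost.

285

A cheapest plan:
  P->B1: 5 × 3 = 15
  P->B2: 15 × 4 = 60
  P->B3: 10 × 1 = 10
  Q->B2: 40 × 5 = 200
Total = 15 + 60 + 10 + 200 = 285.
(Supply check: P ships 30; Q ships 40.)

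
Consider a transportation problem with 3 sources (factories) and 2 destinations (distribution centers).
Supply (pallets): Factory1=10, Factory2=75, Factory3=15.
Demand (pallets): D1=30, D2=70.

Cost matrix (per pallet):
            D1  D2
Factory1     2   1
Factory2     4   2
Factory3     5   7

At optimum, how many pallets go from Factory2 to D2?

70

The minimum-cost plan:
  Factory1 to D1: 10 × 2 = 20
  Factory2 to D1: 5 × 4 = 20
  Factory2 to D2: 70 × 2 = 140
  Factory3 to D1: 15 × 5 = 75
Total cost = 255.
So Factory2→D2 carries 70 pallets.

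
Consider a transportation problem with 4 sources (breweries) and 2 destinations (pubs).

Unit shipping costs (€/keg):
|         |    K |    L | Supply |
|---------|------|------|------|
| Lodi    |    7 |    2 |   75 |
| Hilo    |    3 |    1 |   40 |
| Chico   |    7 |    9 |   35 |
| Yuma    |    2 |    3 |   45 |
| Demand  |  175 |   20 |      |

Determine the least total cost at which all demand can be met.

880

One minimum-cost allocation:
  Lodi→K: 55 × €7 = €385
  Lodi→L: 20 × €2 = €40
  Hilo→K: 40 × €3 = €120
  Chico→K: 35 × €7 = €245
  Yuma→K: 45 × €2 = €90
Total = 385 + 40 + 120 + 245 + 90 = €880.
(Supply check: Lodi ships 75; Hilo ships 40; Chico ships 35; Yuma ships 45.)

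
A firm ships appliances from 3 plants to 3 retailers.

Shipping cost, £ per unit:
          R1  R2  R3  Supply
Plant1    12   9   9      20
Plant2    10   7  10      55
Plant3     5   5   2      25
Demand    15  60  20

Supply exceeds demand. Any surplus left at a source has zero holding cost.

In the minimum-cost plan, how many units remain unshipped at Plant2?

An optimal plan:
  Plant1->R2: 15 units
  Plant2->R1: 10 units
  Plant2->R2: 45 units
  Plant3->R1: 5 units
  Plant3->R3: 20 units
Total cost = £615.
Plant2 ships 55 of its 55, leaving 0.

0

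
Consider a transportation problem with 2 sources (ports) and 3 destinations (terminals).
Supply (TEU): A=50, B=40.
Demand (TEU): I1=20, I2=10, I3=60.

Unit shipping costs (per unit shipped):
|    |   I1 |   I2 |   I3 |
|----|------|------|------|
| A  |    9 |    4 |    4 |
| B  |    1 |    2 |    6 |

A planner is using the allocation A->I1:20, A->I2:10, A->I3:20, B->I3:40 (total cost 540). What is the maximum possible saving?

Current plan cost = 20·9 + 10·4 + 20·4 + 40·6 = 540.
Optimal plan:
  A→I3: 50 × 4 = 200
  B→I1: 20 × 1 = 20
  B→I2: 10 × 2 = 20
  B→I3: 10 × 6 = 60
Optimal cost = 300.
Saving = 540 − 300 = 240.

240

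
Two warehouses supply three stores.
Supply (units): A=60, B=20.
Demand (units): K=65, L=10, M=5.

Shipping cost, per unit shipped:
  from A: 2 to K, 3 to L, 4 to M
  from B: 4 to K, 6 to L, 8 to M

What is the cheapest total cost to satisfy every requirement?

One minimum-cost allocation:
  A to K: 45 units
  A to L: 10 units
  A to M: 5 units
  B to K: 20 units
Total cost = 220.

220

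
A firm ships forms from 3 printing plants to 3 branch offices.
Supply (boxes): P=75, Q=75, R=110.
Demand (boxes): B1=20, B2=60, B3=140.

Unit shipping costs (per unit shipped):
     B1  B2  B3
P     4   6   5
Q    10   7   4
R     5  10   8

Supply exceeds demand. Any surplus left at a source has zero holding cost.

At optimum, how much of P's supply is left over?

0

An optimal plan:
  P->B2: 60 boxes
  P->B3: 15 boxes
  Q->B3: 75 boxes
  R->B1: 20 boxes
  R->B3: 50 boxes
Total cost = 1235.
P ships 75 of its 75, leaving 0.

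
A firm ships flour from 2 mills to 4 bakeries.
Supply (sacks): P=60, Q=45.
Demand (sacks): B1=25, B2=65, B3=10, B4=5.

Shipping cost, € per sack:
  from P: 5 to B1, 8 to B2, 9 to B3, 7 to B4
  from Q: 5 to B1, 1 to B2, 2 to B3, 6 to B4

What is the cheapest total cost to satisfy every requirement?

455

A cheapest plan:
  P→B1: 25 sacks
  P→B2: 20 sacks
  P→B3: 10 sacks
  P→B4: 5 sacks
  Q→B2: 45 sacks
Total cost = €455.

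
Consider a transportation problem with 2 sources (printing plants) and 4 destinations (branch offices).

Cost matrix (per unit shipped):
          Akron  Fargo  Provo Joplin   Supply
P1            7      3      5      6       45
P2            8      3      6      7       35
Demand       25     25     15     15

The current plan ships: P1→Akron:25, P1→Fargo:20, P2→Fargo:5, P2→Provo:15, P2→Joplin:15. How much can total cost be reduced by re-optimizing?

20

Current plan cost = 25·7 + 20·3 + 5·3 + 15·6 + 15·7 = 445.
Optimal plan:
  P1–Akron: 25 boxes
  P1–Provo: 15 boxes
  P1–Joplin: 5 boxes
  P2–Fargo: 25 boxes
  P2–Joplin: 10 boxes
Optimal cost = 425.
Saving = 445 − 425 = 20.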